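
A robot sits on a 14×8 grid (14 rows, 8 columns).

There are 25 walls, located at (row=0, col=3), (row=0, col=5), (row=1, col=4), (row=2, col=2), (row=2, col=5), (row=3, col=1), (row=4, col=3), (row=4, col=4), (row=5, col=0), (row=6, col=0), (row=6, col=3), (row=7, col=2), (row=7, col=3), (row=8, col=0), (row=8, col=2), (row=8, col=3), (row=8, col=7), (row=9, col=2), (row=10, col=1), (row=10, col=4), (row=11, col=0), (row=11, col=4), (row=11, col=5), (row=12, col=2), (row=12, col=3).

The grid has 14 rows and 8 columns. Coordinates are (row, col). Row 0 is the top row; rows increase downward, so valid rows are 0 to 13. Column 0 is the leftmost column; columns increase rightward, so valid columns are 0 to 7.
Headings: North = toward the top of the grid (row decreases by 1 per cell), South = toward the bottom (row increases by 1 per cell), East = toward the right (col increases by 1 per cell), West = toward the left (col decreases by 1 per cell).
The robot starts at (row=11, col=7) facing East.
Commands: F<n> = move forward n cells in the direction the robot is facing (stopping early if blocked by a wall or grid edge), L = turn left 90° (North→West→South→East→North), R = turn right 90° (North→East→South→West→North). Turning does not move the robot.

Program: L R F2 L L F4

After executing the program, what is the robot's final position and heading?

Start: (row=11, col=7), facing East
  L: turn left, now facing North
  R: turn right, now facing East
  F2: move forward 0/2 (blocked), now at (row=11, col=7)
  L: turn left, now facing North
  L: turn left, now facing West
  F4: move forward 1/4 (blocked), now at (row=11, col=6)
Final: (row=11, col=6), facing West

Answer: Final position: (row=11, col=6), facing West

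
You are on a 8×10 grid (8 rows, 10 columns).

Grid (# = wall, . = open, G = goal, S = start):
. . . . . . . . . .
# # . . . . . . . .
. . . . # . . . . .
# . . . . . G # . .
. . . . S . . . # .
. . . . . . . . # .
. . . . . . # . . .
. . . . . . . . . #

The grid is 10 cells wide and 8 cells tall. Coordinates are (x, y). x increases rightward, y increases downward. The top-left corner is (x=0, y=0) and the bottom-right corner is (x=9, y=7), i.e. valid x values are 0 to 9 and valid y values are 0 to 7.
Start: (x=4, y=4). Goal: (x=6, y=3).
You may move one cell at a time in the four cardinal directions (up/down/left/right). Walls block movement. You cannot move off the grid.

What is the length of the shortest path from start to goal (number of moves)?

Answer: Shortest path length: 3

Derivation:
BFS from (x=4, y=4) until reaching (x=6, y=3):
  Distance 0: (x=4, y=4)
  Distance 1: (x=4, y=3), (x=3, y=4), (x=5, y=4), (x=4, y=5)
  Distance 2: (x=3, y=3), (x=5, y=3), (x=2, y=4), (x=6, y=4), (x=3, y=5), (x=5, y=5), (x=4, y=6)
  Distance 3: (x=3, y=2), (x=5, y=2), (x=2, y=3), (x=6, y=3), (x=1, y=4), (x=7, y=4), (x=2, y=5), (x=6, y=5), (x=3, y=6), (x=5, y=6), (x=4, y=7)  <- goal reached here
One shortest path (3 moves): (x=4, y=4) -> (x=5, y=4) -> (x=6, y=4) -> (x=6, y=3)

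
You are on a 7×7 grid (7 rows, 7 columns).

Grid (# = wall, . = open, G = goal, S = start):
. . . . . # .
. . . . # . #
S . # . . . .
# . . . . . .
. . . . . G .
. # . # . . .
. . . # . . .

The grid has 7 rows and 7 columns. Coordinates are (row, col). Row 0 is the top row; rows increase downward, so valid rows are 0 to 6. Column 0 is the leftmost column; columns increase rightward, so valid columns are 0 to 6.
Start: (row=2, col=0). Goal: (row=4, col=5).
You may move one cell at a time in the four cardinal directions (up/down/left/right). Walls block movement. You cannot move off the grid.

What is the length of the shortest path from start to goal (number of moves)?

Answer: Shortest path length: 7

Derivation:
BFS from (row=2, col=0) until reaching (row=4, col=5):
  Distance 0: (row=2, col=0)
  Distance 1: (row=1, col=0), (row=2, col=1)
  Distance 2: (row=0, col=0), (row=1, col=1), (row=3, col=1)
  Distance 3: (row=0, col=1), (row=1, col=2), (row=3, col=2), (row=4, col=1)
  Distance 4: (row=0, col=2), (row=1, col=3), (row=3, col=3), (row=4, col=0), (row=4, col=2)
  Distance 5: (row=0, col=3), (row=2, col=3), (row=3, col=4), (row=4, col=3), (row=5, col=0), (row=5, col=2)
  Distance 6: (row=0, col=4), (row=2, col=4), (row=3, col=5), (row=4, col=4), (row=6, col=0), (row=6, col=2)
  Distance 7: (row=2, col=5), (row=3, col=6), (row=4, col=5), (row=5, col=4), (row=6, col=1)  <- goal reached here
One shortest path (7 moves): (row=2, col=0) -> (row=2, col=1) -> (row=3, col=1) -> (row=3, col=2) -> (row=3, col=3) -> (row=3, col=4) -> (row=3, col=5) -> (row=4, col=5)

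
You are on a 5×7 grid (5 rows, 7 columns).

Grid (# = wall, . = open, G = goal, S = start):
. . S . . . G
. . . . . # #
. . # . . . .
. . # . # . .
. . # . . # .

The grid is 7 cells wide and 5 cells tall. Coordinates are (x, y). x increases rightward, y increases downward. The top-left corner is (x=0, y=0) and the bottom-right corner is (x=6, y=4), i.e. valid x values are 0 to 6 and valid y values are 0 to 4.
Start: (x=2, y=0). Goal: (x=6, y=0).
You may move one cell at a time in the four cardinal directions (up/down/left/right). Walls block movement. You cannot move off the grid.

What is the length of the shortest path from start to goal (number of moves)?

Answer: Shortest path length: 4

Derivation:
BFS from (x=2, y=0) until reaching (x=6, y=0):
  Distance 0: (x=2, y=0)
  Distance 1: (x=1, y=0), (x=3, y=0), (x=2, y=1)
  Distance 2: (x=0, y=0), (x=4, y=0), (x=1, y=1), (x=3, y=1)
  Distance 3: (x=5, y=0), (x=0, y=1), (x=4, y=1), (x=1, y=2), (x=3, y=2)
  Distance 4: (x=6, y=0), (x=0, y=2), (x=4, y=2), (x=1, y=3), (x=3, y=3)  <- goal reached here
One shortest path (4 moves): (x=2, y=0) -> (x=3, y=0) -> (x=4, y=0) -> (x=5, y=0) -> (x=6, y=0)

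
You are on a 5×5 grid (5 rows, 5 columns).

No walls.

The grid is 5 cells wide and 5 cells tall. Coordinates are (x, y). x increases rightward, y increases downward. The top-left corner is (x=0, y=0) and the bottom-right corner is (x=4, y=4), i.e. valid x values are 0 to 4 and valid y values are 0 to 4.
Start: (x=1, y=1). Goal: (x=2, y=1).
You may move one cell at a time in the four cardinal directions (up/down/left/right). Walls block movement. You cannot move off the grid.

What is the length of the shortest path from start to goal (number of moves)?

Answer: Shortest path length: 1

Derivation:
BFS from (x=1, y=1) until reaching (x=2, y=1):
  Distance 0: (x=1, y=1)
  Distance 1: (x=1, y=0), (x=0, y=1), (x=2, y=1), (x=1, y=2)  <- goal reached here
One shortest path (1 moves): (x=1, y=1) -> (x=2, y=1)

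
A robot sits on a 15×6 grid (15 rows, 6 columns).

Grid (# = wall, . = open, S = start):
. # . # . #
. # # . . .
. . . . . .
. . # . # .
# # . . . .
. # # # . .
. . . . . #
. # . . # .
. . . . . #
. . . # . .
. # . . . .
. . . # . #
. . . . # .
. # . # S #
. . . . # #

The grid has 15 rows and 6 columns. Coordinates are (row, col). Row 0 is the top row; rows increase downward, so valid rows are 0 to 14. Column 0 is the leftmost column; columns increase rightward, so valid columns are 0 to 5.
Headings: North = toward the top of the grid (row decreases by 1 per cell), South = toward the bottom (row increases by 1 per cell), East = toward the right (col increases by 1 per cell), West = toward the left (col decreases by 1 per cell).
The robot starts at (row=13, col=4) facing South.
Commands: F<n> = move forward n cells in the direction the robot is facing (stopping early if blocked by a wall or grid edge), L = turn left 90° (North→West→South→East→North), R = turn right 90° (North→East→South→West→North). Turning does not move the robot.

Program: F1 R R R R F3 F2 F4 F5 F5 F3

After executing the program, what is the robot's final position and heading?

Answer: Final position: (row=13, col=4), facing South

Derivation:
Start: (row=13, col=4), facing South
  F1: move forward 0/1 (blocked), now at (row=13, col=4)
  R: turn right, now facing West
  R: turn right, now facing North
  R: turn right, now facing East
  R: turn right, now facing South
  F3: move forward 0/3 (blocked), now at (row=13, col=4)
  F2: move forward 0/2 (blocked), now at (row=13, col=4)
  F4: move forward 0/4 (blocked), now at (row=13, col=4)
  F5: move forward 0/5 (blocked), now at (row=13, col=4)
  F5: move forward 0/5 (blocked), now at (row=13, col=4)
  F3: move forward 0/3 (blocked), now at (row=13, col=4)
Final: (row=13, col=4), facing South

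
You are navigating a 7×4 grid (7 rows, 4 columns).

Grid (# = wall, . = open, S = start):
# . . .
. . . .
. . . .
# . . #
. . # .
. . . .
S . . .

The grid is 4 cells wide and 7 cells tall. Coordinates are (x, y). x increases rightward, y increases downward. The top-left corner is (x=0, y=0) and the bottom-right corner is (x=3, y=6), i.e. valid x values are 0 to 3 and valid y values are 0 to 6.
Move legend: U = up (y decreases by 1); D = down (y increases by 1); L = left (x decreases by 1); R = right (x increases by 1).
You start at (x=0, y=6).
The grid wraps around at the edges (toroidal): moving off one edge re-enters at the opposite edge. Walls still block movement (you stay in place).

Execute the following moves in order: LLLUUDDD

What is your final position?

Answer: Final position: (x=1, y=0)

Derivation:
Start: (x=0, y=6)
  L (left): (x=0, y=6) -> (x=3, y=6)
  L (left): (x=3, y=6) -> (x=2, y=6)
  L (left): (x=2, y=6) -> (x=1, y=6)
  U (up): (x=1, y=6) -> (x=1, y=5)
  U (up): (x=1, y=5) -> (x=1, y=4)
  D (down): (x=1, y=4) -> (x=1, y=5)
  D (down): (x=1, y=5) -> (x=1, y=6)
  D (down): (x=1, y=6) -> (x=1, y=0)
Final: (x=1, y=0)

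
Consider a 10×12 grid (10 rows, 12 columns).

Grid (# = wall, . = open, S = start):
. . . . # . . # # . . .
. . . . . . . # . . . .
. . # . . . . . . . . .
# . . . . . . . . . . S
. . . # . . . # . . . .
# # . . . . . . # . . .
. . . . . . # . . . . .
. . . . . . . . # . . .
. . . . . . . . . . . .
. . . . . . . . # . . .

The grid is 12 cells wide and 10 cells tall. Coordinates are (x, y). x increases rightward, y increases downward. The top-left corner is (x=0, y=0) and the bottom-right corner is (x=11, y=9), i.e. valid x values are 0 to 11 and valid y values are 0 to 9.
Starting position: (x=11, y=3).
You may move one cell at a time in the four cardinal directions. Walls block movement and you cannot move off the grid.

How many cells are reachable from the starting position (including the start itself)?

BFS flood-fill from (x=11, y=3):
  Distance 0: (x=11, y=3)
  Distance 1: (x=11, y=2), (x=10, y=3), (x=11, y=4)
  Distance 2: (x=11, y=1), (x=10, y=2), (x=9, y=3), (x=10, y=4), (x=11, y=5)
  Distance 3: (x=11, y=0), (x=10, y=1), (x=9, y=2), (x=8, y=3), (x=9, y=4), (x=10, y=5), (x=11, y=6)
  Distance 4: (x=10, y=0), (x=9, y=1), (x=8, y=2), (x=7, y=3), (x=8, y=4), (x=9, y=5), (x=10, y=6), (x=11, y=7)
  Distance 5: (x=9, y=0), (x=8, y=1), (x=7, y=2), (x=6, y=3), (x=9, y=6), (x=10, y=7), (x=11, y=8)
  Distance 6: (x=6, y=2), (x=5, y=3), (x=6, y=4), (x=8, y=6), (x=9, y=7), (x=10, y=8), (x=11, y=9)
  Distance 7: (x=6, y=1), (x=5, y=2), (x=4, y=3), (x=5, y=4), (x=6, y=5), (x=7, y=6), (x=9, y=8), (x=10, y=9)
  Distance 8: (x=6, y=0), (x=5, y=1), (x=4, y=2), (x=3, y=3), (x=4, y=4), (x=5, y=5), (x=7, y=5), (x=7, y=7), (x=8, y=8), (x=9, y=9)
  Distance 9: (x=5, y=0), (x=4, y=1), (x=3, y=2), (x=2, y=3), (x=4, y=5), (x=5, y=6), (x=6, y=7), (x=7, y=8)
  Distance 10: (x=3, y=1), (x=1, y=3), (x=2, y=4), (x=3, y=5), (x=4, y=6), (x=5, y=7), (x=6, y=8), (x=7, y=9)
  Distance 11: (x=3, y=0), (x=2, y=1), (x=1, y=2), (x=1, y=4), (x=2, y=5), (x=3, y=6), (x=4, y=7), (x=5, y=8), (x=6, y=9)
  Distance 12: (x=2, y=0), (x=1, y=1), (x=0, y=2), (x=0, y=4), (x=2, y=6), (x=3, y=7), (x=4, y=8), (x=5, y=9)
  Distance 13: (x=1, y=0), (x=0, y=1), (x=1, y=6), (x=2, y=7), (x=3, y=8), (x=4, y=9)
  Distance 14: (x=0, y=0), (x=0, y=6), (x=1, y=7), (x=2, y=8), (x=3, y=9)
  Distance 15: (x=0, y=7), (x=1, y=8), (x=2, y=9)
  Distance 16: (x=0, y=8), (x=1, y=9)
  Distance 17: (x=0, y=9)
Total reachable: 106 (grid has 106 open cells total)

Answer: Reachable cells: 106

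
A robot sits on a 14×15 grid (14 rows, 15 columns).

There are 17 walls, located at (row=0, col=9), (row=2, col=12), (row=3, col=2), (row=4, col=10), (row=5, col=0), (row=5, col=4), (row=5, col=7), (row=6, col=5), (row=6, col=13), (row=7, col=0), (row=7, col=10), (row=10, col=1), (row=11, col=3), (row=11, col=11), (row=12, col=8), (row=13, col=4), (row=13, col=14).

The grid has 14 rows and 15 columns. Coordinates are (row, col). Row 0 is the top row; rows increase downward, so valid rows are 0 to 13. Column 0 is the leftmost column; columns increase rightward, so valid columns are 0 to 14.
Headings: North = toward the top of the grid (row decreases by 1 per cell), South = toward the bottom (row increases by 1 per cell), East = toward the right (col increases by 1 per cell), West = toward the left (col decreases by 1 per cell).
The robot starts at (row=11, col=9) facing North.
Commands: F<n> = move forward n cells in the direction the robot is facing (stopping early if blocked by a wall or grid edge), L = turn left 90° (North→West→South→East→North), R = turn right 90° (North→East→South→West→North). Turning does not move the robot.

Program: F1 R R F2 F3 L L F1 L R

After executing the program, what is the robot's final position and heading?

Start: (row=11, col=9), facing North
  F1: move forward 1, now at (row=10, col=9)
  R: turn right, now facing East
  R: turn right, now facing South
  F2: move forward 2, now at (row=12, col=9)
  F3: move forward 1/3 (blocked), now at (row=13, col=9)
  L: turn left, now facing East
  L: turn left, now facing North
  F1: move forward 1, now at (row=12, col=9)
  L: turn left, now facing West
  R: turn right, now facing North
Final: (row=12, col=9), facing North

Answer: Final position: (row=12, col=9), facing North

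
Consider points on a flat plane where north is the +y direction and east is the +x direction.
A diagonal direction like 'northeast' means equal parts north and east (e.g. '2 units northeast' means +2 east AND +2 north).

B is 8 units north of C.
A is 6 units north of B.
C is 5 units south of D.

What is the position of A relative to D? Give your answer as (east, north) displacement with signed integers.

Answer: A is at (east=0, north=9) relative to D.

Derivation:
Place D at the origin (east=0, north=0).
  C is 5 units south of D: delta (east=+0, north=-5); C at (east=0, north=-5).
  B is 8 units north of C: delta (east=+0, north=+8); B at (east=0, north=3).
  A is 6 units north of B: delta (east=+0, north=+6); A at (east=0, north=9).
Therefore A relative to D: (east=0, north=9).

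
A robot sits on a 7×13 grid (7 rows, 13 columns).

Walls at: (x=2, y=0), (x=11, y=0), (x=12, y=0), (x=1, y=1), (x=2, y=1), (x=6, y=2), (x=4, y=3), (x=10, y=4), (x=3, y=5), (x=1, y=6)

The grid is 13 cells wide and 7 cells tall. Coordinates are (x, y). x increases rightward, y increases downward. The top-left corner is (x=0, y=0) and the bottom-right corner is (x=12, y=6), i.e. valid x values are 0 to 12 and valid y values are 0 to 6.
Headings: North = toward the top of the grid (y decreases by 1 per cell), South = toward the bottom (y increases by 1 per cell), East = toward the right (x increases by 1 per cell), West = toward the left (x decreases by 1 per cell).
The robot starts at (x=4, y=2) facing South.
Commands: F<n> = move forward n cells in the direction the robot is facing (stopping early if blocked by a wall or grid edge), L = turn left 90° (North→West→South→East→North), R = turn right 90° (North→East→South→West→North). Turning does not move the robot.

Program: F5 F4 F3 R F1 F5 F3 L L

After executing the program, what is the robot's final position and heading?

Start: (x=4, y=2), facing South
  F5: move forward 0/5 (blocked), now at (x=4, y=2)
  F4: move forward 0/4 (blocked), now at (x=4, y=2)
  F3: move forward 0/3 (blocked), now at (x=4, y=2)
  R: turn right, now facing West
  F1: move forward 1, now at (x=3, y=2)
  F5: move forward 3/5 (blocked), now at (x=0, y=2)
  F3: move forward 0/3 (blocked), now at (x=0, y=2)
  L: turn left, now facing South
  L: turn left, now facing East
Final: (x=0, y=2), facing East

Answer: Final position: (x=0, y=2), facing East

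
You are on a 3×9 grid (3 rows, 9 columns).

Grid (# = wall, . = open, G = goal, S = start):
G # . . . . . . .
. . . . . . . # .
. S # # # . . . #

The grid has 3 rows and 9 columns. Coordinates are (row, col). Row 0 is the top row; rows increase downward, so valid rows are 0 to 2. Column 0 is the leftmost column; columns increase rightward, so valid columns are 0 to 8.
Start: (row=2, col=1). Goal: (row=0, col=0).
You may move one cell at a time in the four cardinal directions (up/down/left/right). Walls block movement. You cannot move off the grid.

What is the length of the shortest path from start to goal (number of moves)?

BFS from (row=2, col=1) until reaching (row=0, col=0):
  Distance 0: (row=2, col=1)
  Distance 1: (row=1, col=1), (row=2, col=0)
  Distance 2: (row=1, col=0), (row=1, col=2)
  Distance 3: (row=0, col=0), (row=0, col=2), (row=1, col=3)  <- goal reached here
One shortest path (3 moves): (row=2, col=1) -> (row=2, col=0) -> (row=1, col=0) -> (row=0, col=0)

Answer: Shortest path length: 3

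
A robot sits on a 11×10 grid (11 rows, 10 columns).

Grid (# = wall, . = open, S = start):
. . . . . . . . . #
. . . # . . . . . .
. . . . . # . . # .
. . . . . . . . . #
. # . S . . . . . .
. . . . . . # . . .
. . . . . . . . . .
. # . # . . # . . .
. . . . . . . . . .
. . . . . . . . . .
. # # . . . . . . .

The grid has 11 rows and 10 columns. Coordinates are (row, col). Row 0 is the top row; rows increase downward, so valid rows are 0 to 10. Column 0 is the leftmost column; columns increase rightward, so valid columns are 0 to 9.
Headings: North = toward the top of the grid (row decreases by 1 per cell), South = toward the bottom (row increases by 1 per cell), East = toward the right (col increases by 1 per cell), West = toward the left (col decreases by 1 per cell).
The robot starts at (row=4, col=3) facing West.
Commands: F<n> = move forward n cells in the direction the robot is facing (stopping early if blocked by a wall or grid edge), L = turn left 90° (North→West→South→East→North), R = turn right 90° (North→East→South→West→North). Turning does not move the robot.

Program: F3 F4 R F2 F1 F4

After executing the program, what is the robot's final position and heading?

Start: (row=4, col=3), facing West
  F3: move forward 1/3 (blocked), now at (row=4, col=2)
  F4: move forward 0/4 (blocked), now at (row=4, col=2)
  R: turn right, now facing North
  F2: move forward 2, now at (row=2, col=2)
  F1: move forward 1, now at (row=1, col=2)
  F4: move forward 1/4 (blocked), now at (row=0, col=2)
Final: (row=0, col=2), facing North

Answer: Final position: (row=0, col=2), facing North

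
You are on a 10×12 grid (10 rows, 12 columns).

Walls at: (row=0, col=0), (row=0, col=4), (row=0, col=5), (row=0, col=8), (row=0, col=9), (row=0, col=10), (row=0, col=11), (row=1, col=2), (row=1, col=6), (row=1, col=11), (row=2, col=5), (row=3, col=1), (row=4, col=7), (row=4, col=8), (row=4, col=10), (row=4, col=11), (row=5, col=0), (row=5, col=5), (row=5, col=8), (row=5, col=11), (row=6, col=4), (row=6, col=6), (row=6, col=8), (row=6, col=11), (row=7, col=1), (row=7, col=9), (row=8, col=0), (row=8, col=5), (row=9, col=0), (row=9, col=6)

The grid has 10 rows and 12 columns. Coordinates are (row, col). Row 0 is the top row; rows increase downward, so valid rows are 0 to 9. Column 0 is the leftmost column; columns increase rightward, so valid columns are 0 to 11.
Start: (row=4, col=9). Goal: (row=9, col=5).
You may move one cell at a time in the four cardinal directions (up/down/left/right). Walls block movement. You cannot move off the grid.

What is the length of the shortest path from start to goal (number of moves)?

BFS from (row=4, col=9) until reaching (row=9, col=5):
  Distance 0: (row=4, col=9)
  Distance 1: (row=3, col=9), (row=5, col=9)
  Distance 2: (row=2, col=9), (row=3, col=8), (row=3, col=10), (row=5, col=10), (row=6, col=9)
  Distance 3: (row=1, col=9), (row=2, col=8), (row=2, col=10), (row=3, col=7), (row=3, col=11), (row=6, col=10)
  Distance 4: (row=1, col=8), (row=1, col=10), (row=2, col=7), (row=2, col=11), (row=3, col=6), (row=7, col=10)
  Distance 5: (row=1, col=7), (row=2, col=6), (row=3, col=5), (row=4, col=6), (row=7, col=11), (row=8, col=10)
  Distance 6: (row=0, col=7), (row=3, col=4), (row=4, col=5), (row=5, col=6), (row=8, col=9), (row=8, col=11), (row=9, col=10)
  Distance 7: (row=0, col=6), (row=2, col=4), (row=3, col=3), (row=4, col=4), (row=5, col=7), (row=8, col=8), (row=9, col=9), (row=9, col=11)
  Distance 8: (row=1, col=4), (row=2, col=3), (row=3, col=2), (row=4, col=3), (row=5, col=4), (row=6, col=7), (row=7, col=8), (row=8, col=7), (row=9, col=8)
  Distance 9: (row=1, col=3), (row=1, col=5), (row=2, col=2), (row=4, col=2), (row=5, col=3), (row=7, col=7), (row=8, col=6), (row=9, col=7)
  Distance 10: (row=0, col=3), (row=2, col=1), (row=4, col=1), (row=5, col=2), (row=6, col=3), (row=7, col=6)
  Distance 11: (row=0, col=2), (row=1, col=1), (row=2, col=0), (row=4, col=0), (row=5, col=1), (row=6, col=2), (row=7, col=3), (row=7, col=5)
  Distance 12: (row=0, col=1), (row=1, col=0), (row=3, col=0), (row=6, col=1), (row=6, col=5), (row=7, col=2), (row=7, col=4), (row=8, col=3)
  Distance 13: (row=6, col=0), (row=8, col=2), (row=8, col=4), (row=9, col=3)
  Distance 14: (row=7, col=0), (row=8, col=1), (row=9, col=2), (row=9, col=4)
  Distance 15: (row=9, col=1), (row=9, col=5)  <- goal reached here
One shortest path (15 moves): (row=4, col=9) -> (row=5, col=9) -> (row=5, col=10) -> (row=6, col=10) -> (row=7, col=10) -> (row=8, col=10) -> (row=8, col=9) -> (row=8, col=8) -> (row=8, col=7) -> (row=8, col=6) -> (row=7, col=6) -> (row=7, col=5) -> (row=7, col=4) -> (row=8, col=4) -> (row=9, col=4) -> (row=9, col=5)

Answer: Shortest path length: 15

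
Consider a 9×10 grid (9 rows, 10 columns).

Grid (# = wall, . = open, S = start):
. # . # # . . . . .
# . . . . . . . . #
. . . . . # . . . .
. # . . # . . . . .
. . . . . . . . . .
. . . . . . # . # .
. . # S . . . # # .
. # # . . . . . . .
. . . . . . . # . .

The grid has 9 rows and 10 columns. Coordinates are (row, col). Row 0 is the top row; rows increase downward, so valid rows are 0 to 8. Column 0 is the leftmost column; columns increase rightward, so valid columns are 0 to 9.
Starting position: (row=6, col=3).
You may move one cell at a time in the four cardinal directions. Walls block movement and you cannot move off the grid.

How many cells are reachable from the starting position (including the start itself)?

BFS flood-fill from (row=6, col=3):
  Distance 0: (row=6, col=3)
  Distance 1: (row=5, col=3), (row=6, col=4), (row=7, col=3)
  Distance 2: (row=4, col=3), (row=5, col=2), (row=5, col=4), (row=6, col=5), (row=7, col=4), (row=8, col=3)
  Distance 3: (row=3, col=3), (row=4, col=2), (row=4, col=4), (row=5, col=1), (row=5, col=5), (row=6, col=6), (row=7, col=5), (row=8, col=2), (row=8, col=4)
  Distance 4: (row=2, col=3), (row=3, col=2), (row=4, col=1), (row=4, col=5), (row=5, col=0), (row=6, col=1), (row=7, col=6), (row=8, col=1), (row=8, col=5)
  Distance 5: (row=1, col=3), (row=2, col=2), (row=2, col=4), (row=3, col=5), (row=4, col=0), (row=4, col=6), (row=6, col=0), (row=7, col=7), (row=8, col=0), (row=8, col=6)
  Distance 6: (row=1, col=2), (row=1, col=4), (row=2, col=1), (row=3, col=0), (row=3, col=6), (row=4, col=7), (row=7, col=0), (row=7, col=8)
  Distance 7: (row=0, col=2), (row=1, col=1), (row=1, col=5), (row=2, col=0), (row=2, col=6), (row=3, col=7), (row=4, col=8), (row=5, col=7), (row=7, col=9), (row=8, col=8)
  Distance 8: (row=0, col=5), (row=1, col=6), (row=2, col=7), (row=3, col=8), (row=4, col=9), (row=6, col=9), (row=8, col=9)
  Distance 9: (row=0, col=6), (row=1, col=7), (row=2, col=8), (row=3, col=9), (row=5, col=9)
  Distance 10: (row=0, col=7), (row=1, col=8), (row=2, col=9)
  Distance 11: (row=0, col=8)
  Distance 12: (row=0, col=9)
Total reachable: 73 (grid has 74 open cells total)

Answer: Reachable cells: 73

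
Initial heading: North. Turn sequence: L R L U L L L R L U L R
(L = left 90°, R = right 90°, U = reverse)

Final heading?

Start: North
  L (left (90° counter-clockwise)) -> West
  R (right (90° clockwise)) -> North
  L (left (90° counter-clockwise)) -> West
  U (U-turn (180°)) -> East
  L (left (90° counter-clockwise)) -> North
  L (left (90° counter-clockwise)) -> West
  L (left (90° counter-clockwise)) -> South
  R (right (90° clockwise)) -> West
  L (left (90° counter-clockwise)) -> South
  U (U-turn (180°)) -> North
  L (left (90° counter-clockwise)) -> West
  R (right (90° clockwise)) -> North
Final: North

Answer: Final heading: North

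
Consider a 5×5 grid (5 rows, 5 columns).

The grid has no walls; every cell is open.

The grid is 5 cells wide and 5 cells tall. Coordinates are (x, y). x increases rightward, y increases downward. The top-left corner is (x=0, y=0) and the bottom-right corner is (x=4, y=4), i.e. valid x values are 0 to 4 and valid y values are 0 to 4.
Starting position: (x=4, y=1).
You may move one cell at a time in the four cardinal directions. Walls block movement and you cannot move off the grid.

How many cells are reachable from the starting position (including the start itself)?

BFS flood-fill from (x=4, y=1):
  Distance 0: (x=4, y=1)
  Distance 1: (x=4, y=0), (x=3, y=1), (x=4, y=2)
  Distance 2: (x=3, y=0), (x=2, y=1), (x=3, y=2), (x=4, y=3)
  Distance 3: (x=2, y=0), (x=1, y=1), (x=2, y=2), (x=3, y=3), (x=4, y=4)
  Distance 4: (x=1, y=0), (x=0, y=1), (x=1, y=2), (x=2, y=3), (x=3, y=4)
  Distance 5: (x=0, y=0), (x=0, y=2), (x=1, y=3), (x=2, y=4)
  Distance 6: (x=0, y=3), (x=1, y=4)
  Distance 7: (x=0, y=4)
Total reachable: 25 (grid has 25 open cells total)

Answer: Reachable cells: 25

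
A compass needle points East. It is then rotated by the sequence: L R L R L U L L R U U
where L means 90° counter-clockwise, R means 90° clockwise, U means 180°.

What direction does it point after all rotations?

Answer: Final heading: East

Derivation:
Start: East
  L (left (90° counter-clockwise)) -> North
  R (right (90° clockwise)) -> East
  L (left (90° counter-clockwise)) -> North
  R (right (90° clockwise)) -> East
  L (left (90° counter-clockwise)) -> North
  U (U-turn (180°)) -> South
  L (left (90° counter-clockwise)) -> East
  L (left (90° counter-clockwise)) -> North
  R (right (90° clockwise)) -> East
  U (U-turn (180°)) -> West
  U (U-turn (180°)) -> East
Final: East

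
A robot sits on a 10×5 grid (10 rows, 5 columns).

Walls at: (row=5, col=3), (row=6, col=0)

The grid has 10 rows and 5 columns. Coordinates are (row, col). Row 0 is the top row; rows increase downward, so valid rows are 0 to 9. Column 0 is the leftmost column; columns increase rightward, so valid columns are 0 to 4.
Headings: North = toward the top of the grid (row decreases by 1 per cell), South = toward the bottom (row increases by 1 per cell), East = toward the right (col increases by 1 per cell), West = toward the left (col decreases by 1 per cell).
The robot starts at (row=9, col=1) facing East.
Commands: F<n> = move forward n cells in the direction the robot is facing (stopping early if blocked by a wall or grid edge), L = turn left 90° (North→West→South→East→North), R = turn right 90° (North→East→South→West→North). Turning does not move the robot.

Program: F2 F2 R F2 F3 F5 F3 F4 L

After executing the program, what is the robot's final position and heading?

Start: (row=9, col=1), facing East
  F2: move forward 2, now at (row=9, col=3)
  F2: move forward 1/2 (blocked), now at (row=9, col=4)
  R: turn right, now facing South
  F2: move forward 0/2 (blocked), now at (row=9, col=4)
  F3: move forward 0/3 (blocked), now at (row=9, col=4)
  F5: move forward 0/5 (blocked), now at (row=9, col=4)
  F3: move forward 0/3 (blocked), now at (row=9, col=4)
  F4: move forward 0/4 (blocked), now at (row=9, col=4)
  L: turn left, now facing East
Final: (row=9, col=4), facing East

Answer: Final position: (row=9, col=4), facing East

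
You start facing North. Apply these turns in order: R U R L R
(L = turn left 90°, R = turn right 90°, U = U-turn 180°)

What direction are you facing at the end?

Start: North
  R (right (90° clockwise)) -> East
  U (U-turn (180°)) -> West
  R (right (90° clockwise)) -> North
  L (left (90° counter-clockwise)) -> West
  R (right (90° clockwise)) -> North
Final: North

Answer: Final heading: North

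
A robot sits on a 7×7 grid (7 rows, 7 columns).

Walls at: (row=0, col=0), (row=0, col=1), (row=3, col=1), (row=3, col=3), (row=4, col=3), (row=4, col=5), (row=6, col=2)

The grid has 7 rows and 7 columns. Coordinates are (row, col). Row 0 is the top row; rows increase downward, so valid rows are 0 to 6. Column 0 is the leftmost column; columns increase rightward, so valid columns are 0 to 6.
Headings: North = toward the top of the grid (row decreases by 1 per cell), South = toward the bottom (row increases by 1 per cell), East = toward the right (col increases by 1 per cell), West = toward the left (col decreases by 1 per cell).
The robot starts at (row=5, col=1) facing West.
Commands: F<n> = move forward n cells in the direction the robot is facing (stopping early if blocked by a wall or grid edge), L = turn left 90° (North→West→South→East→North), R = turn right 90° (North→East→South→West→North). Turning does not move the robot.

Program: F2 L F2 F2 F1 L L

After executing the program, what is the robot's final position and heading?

Start: (row=5, col=1), facing West
  F2: move forward 1/2 (blocked), now at (row=5, col=0)
  L: turn left, now facing South
  F2: move forward 1/2 (blocked), now at (row=6, col=0)
  F2: move forward 0/2 (blocked), now at (row=6, col=0)
  F1: move forward 0/1 (blocked), now at (row=6, col=0)
  L: turn left, now facing East
  L: turn left, now facing North
Final: (row=6, col=0), facing North

Answer: Final position: (row=6, col=0), facing North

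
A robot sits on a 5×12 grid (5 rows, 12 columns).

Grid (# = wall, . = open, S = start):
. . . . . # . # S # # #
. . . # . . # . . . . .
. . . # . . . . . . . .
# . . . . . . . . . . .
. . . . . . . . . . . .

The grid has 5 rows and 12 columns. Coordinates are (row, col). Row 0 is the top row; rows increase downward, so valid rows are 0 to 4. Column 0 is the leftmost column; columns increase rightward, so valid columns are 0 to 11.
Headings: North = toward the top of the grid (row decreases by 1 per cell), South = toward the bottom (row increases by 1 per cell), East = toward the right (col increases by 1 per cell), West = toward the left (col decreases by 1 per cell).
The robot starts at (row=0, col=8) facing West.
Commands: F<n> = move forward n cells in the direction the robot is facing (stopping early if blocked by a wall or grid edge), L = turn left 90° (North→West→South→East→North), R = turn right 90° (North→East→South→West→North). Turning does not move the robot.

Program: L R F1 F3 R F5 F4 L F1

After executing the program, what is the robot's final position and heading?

Answer: Final position: (row=0, col=8), facing West

Derivation:
Start: (row=0, col=8), facing West
  L: turn left, now facing South
  R: turn right, now facing West
  F1: move forward 0/1 (blocked), now at (row=0, col=8)
  F3: move forward 0/3 (blocked), now at (row=0, col=8)
  R: turn right, now facing North
  F5: move forward 0/5 (blocked), now at (row=0, col=8)
  F4: move forward 0/4 (blocked), now at (row=0, col=8)
  L: turn left, now facing West
  F1: move forward 0/1 (blocked), now at (row=0, col=8)
Final: (row=0, col=8), facing West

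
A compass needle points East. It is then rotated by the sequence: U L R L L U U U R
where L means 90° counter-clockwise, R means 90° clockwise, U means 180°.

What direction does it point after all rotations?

Start: East
  U (U-turn (180°)) -> West
  L (left (90° counter-clockwise)) -> South
  R (right (90° clockwise)) -> West
  L (left (90° counter-clockwise)) -> South
  L (left (90° counter-clockwise)) -> East
  U (U-turn (180°)) -> West
  U (U-turn (180°)) -> East
  U (U-turn (180°)) -> West
  R (right (90° clockwise)) -> North
Final: North

Answer: Final heading: North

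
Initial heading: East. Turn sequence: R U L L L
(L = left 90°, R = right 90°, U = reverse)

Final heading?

Answer: Final heading: East

Derivation:
Start: East
  R (right (90° clockwise)) -> South
  U (U-turn (180°)) -> North
  L (left (90° counter-clockwise)) -> West
  L (left (90° counter-clockwise)) -> South
  L (left (90° counter-clockwise)) -> East
Final: East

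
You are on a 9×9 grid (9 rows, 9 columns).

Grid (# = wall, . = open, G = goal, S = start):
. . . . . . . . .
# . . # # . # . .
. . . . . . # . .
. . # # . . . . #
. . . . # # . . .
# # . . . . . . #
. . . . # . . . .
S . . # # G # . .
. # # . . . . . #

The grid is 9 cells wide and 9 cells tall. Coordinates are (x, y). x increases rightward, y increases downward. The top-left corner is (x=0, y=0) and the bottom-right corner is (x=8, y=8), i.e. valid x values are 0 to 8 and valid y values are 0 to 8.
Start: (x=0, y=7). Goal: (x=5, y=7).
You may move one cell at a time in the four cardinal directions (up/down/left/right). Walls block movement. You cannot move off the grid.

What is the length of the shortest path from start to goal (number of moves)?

BFS from (x=0, y=7) until reaching (x=5, y=7):
  Distance 0: (x=0, y=7)
  Distance 1: (x=0, y=6), (x=1, y=7), (x=0, y=8)
  Distance 2: (x=1, y=6), (x=2, y=7)
  Distance 3: (x=2, y=6)
  Distance 4: (x=2, y=5), (x=3, y=6)
  Distance 5: (x=2, y=4), (x=3, y=5)
  Distance 6: (x=1, y=4), (x=3, y=4), (x=4, y=5)
  Distance 7: (x=1, y=3), (x=0, y=4), (x=5, y=5)
  Distance 8: (x=1, y=2), (x=0, y=3), (x=6, y=5), (x=5, y=6)
  Distance 9: (x=1, y=1), (x=0, y=2), (x=2, y=2), (x=6, y=4), (x=7, y=5), (x=6, y=6), (x=5, y=7)  <- goal reached here
One shortest path (9 moves): (x=0, y=7) -> (x=1, y=7) -> (x=2, y=7) -> (x=2, y=6) -> (x=3, y=6) -> (x=3, y=5) -> (x=4, y=5) -> (x=5, y=5) -> (x=5, y=6) -> (x=5, y=7)

Answer: Shortest path length: 9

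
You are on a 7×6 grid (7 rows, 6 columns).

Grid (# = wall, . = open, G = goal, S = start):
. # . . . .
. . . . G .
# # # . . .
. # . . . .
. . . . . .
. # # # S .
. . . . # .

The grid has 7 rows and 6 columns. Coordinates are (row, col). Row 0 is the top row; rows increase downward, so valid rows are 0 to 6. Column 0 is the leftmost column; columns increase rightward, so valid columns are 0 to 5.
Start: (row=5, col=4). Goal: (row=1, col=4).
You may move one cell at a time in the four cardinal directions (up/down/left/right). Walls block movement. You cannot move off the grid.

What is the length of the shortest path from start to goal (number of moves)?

Answer: Shortest path length: 4

Derivation:
BFS from (row=5, col=4) until reaching (row=1, col=4):
  Distance 0: (row=5, col=4)
  Distance 1: (row=4, col=4), (row=5, col=5)
  Distance 2: (row=3, col=4), (row=4, col=3), (row=4, col=5), (row=6, col=5)
  Distance 3: (row=2, col=4), (row=3, col=3), (row=3, col=5), (row=4, col=2)
  Distance 4: (row=1, col=4), (row=2, col=3), (row=2, col=5), (row=3, col=2), (row=4, col=1)  <- goal reached here
One shortest path (4 moves): (row=5, col=4) -> (row=4, col=4) -> (row=3, col=4) -> (row=2, col=4) -> (row=1, col=4)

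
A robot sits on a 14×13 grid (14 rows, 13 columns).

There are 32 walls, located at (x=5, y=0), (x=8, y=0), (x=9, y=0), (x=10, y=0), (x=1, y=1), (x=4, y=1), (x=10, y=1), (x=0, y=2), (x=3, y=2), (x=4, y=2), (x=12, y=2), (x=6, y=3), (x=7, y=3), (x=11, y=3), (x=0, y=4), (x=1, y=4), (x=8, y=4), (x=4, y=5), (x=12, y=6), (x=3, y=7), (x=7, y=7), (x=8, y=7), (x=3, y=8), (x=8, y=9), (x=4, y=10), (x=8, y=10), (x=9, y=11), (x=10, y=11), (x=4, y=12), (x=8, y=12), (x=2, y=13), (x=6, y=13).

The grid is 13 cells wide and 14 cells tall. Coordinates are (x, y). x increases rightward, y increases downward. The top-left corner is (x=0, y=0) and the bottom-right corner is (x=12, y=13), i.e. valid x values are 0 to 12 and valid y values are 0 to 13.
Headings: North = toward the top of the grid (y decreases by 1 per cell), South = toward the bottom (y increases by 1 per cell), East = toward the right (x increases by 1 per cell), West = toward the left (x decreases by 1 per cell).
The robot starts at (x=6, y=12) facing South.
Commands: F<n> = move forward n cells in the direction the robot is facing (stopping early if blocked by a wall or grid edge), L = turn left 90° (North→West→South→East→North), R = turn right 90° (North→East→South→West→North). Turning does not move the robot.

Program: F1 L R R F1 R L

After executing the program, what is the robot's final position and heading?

Answer: Final position: (x=5, y=12), facing West

Derivation:
Start: (x=6, y=12), facing South
  F1: move forward 0/1 (blocked), now at (x=6, y=12)
  L: turn left, now facing East
  R: turn right, now facing South
  R: turn right, now facing West
  F1: move forward 1, now at (x=5, y=12)
  R: turn right, now facing North
  L: turn left, now facing West
Final: (x=5, y=12), facing West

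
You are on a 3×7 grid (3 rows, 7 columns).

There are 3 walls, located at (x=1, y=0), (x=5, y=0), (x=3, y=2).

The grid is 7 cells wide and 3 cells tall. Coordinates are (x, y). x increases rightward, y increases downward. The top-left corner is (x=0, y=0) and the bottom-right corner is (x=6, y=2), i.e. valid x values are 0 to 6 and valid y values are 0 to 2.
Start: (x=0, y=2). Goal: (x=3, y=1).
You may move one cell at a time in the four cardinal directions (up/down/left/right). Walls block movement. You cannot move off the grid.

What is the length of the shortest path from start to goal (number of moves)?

Answer: Shortest path length: 4

Derivation:
BFS from (x=0, y=2) until reaching (x=3, y=1):
  Distance 0: (x=0, y=2)
  Distance 1: (x=0, y=1), (x=1, y=2)
  Distance 2: (x=0, y=0), (x=1, y=1), (x=2, y=2)
  Distance 3: (x=2, y=1)
  Distance 4: (x=2, y=0), (x=3, y=1)  <- goal reached here
One shortest path (4 moves): (x=0, y=2) -> (x=1, y=2) -> (x=2, y=2) -> (x=2, y=1) -> (x=3, y=1)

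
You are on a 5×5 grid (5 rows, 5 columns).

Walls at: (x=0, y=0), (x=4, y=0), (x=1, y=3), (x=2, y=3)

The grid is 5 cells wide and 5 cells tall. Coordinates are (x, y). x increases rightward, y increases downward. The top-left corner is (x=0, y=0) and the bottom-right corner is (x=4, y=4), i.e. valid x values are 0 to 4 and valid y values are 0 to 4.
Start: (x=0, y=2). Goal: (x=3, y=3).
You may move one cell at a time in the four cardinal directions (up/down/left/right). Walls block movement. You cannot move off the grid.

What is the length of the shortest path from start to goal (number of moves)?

Answer: Shortest path length: 4

Derivation:
BFS from (x=0, y=2) until reaching (x=3, y=3):
  Distance 0: (x=0, y=2)
  Distance 1: (x=0, y=1), (x=1, y=2), (x=0, y=3)
  Distance 2: (x=1, y=1), (x=2, y=2), (x=0, y=4)
  Distance 3: (x=1, y=0), (x=2, y=1), (x=3, y=2), (x=1, y=4)
  Distance 4: (x=2, y=0), (x=3, y=1), (x=4, y=2), (x=3, y=3), (x=2, y=4)  <- goal reached here
One shortest path (4 moves): (x=0, y=2) -> (x=1, y=2) -> (x=2, y=2) -> (x=3, y=2) -> (x=3, y=3)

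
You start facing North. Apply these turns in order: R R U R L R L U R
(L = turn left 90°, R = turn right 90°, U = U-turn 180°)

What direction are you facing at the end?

Answer: Final heading: West

Derivation:
Start: North
  R (right (90° clockwise)) -> East
  R (right (90° clockwise)) -> South
  U (U-turn (180°)) -> North
  R (right (90° clockwise)) -> East
  L (left (90° counter-clockwise)) -> North
  R (right (90° clockwise)) -> East
  L (left (90° counter-clockwise)) -> North
  U (U-turn (180°)) -> South
  R (right (90° clockwise)) -> West
Final: West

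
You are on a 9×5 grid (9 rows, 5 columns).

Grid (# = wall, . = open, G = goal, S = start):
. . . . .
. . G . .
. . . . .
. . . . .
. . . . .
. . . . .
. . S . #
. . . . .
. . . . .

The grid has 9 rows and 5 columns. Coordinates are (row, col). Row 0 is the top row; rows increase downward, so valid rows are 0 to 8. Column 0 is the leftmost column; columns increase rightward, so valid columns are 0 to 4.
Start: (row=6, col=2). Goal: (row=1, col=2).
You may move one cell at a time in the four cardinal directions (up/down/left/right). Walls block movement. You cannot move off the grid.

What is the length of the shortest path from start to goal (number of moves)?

BFS from (row=6, col=2) until reaching (row=1, col=2):
  Distance 0: (row=6, col=2)
  Distance 1: (row=5, col=2), (row=6, col=1), (row=6, col=3), (row=7, col=2)
  Distance 2: (row=4, col=2), (row=5, col=1), (row=5, col=3), (row=6, col=0), (row=7, col=1), (row=7, col=3), (row=8, col=2)
  Distance 3: (row=3, col=2), (row=4, col=1), (row=4, col=3), (row=5, col=0), (row=5, col=4), (row=7, col=0), (row=7, col=4), (row=8, col=1), (row=8, col=3)
  Distance 4: (row=2, col=2), (row=3, col=1), (row=3, col=3), (row=4, col=0), (row=4, col=4), (row=8, col=0), (row=8, col=4)
  Distance 5: (row=1, col=2), (row=2, col=1), (row=2, col=3), (row=3, col=0), (row=3, col=4)  <- goal reached here
One shortest path (5 moves): (row=6, col=2) -> (row=5, col=2) -> (row=4, col=2) -> (row=3, col=2) -> (row=2, col=2) -> (row=1, col=2)

Answer: Shortest path length: 5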